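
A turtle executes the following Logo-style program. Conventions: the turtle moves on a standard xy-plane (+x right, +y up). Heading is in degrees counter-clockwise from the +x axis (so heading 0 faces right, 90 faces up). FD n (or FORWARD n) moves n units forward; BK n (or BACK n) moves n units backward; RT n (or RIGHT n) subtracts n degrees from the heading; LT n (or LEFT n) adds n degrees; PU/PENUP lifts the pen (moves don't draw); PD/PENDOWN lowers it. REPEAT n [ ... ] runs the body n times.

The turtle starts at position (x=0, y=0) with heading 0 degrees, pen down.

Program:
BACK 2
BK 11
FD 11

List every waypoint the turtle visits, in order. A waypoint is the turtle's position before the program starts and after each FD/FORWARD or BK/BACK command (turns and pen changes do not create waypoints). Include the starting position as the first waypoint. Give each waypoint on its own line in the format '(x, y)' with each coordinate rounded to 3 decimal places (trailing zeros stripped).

Answer: (0, 0)
(-2, 0)
(-13, 0)
(-2, 0)

Derivation:
Executing turtle program step by step:
Start: pos=(0,0), heading=0, pen down
BK 2: (0,0) -> (-2,0) [heading=0, draw]
BK 11: (-2,0) -> (-13,0) [heading=0, draw]
FD 11: (-13,0) -> (-2,0) [heading=0, draw]
Final: pos=(-2,0), heading=0, 3 segment(s) drawn
Waypoints (4 total):
(0, 0)
(-2, 0)
(-13, 0)
(-2, 0)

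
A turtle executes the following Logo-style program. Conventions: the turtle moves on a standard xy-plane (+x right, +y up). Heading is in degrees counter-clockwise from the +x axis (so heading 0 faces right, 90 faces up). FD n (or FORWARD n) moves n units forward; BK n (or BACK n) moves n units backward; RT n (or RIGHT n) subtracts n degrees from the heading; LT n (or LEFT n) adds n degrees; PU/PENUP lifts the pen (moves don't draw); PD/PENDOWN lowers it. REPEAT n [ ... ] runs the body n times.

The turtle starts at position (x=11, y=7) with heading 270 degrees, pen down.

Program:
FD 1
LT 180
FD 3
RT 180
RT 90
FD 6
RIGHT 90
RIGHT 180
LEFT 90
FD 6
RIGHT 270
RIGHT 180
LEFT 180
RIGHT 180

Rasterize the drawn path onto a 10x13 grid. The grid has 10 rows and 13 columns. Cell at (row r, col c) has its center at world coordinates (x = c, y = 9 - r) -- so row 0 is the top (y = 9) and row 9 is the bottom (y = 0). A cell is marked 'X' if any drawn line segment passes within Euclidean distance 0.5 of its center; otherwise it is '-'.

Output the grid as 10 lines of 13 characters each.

Answer: -----XXXXXXX-
-----------X-
-----------X-
-----------X-
-------------
-------------
-------------
-------------
-------------
-------------

Derivation:
Segment 0: (11,7) -> (11,6)
Segment 1: (11,6) -> (11,9)
Segment 2: (11,9) -> (5,9)
Segment 3: (5,9) -> (11,9)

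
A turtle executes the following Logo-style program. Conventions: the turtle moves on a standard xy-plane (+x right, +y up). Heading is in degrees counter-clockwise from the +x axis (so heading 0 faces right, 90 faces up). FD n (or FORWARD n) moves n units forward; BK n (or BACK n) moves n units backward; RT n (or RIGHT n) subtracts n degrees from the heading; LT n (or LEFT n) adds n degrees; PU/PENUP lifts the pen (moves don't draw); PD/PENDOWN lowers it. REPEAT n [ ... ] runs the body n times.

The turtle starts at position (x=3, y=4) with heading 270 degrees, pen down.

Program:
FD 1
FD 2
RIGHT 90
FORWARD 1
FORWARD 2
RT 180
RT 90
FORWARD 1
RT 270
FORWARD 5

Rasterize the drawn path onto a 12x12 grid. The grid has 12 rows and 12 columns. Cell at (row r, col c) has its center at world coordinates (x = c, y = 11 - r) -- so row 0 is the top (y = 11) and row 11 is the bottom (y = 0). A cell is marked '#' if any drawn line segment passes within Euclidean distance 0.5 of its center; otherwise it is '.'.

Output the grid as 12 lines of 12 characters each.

Segment 0: (3,4) -> (3,3)
Segment 1: (3,3) -> (3,1)
Segment 2: (3,1) -> (2,1)
Segment 3: (2,1) -> (-0,1)
Segment 4: (-0,1) -> (-0,0)
Segment 5: (-0,0) -> (5,0)

Answer: ............
............
............
............
............
............
............
...#........
...#........
...#........
####........
######......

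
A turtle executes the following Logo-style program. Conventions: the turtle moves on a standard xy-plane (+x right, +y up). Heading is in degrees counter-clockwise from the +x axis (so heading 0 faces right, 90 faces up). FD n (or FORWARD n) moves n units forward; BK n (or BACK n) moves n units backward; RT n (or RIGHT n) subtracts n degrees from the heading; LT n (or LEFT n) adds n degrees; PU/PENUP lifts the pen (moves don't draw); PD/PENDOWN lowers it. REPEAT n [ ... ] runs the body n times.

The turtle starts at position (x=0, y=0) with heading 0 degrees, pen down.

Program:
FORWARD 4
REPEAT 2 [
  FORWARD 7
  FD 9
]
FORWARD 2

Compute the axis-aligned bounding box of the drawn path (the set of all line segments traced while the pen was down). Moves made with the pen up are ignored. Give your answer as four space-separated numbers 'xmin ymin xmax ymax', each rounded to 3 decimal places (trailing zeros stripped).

Answer: 0 0 38 0

Derivation:
Executing turtle program step by step:
Start: pos=(0,0), heading=0, pen down
FD 4: (0,0) -> (4,0) [heading=0, draw]
REPEAT 2 [
  -- iteration 1/2 --
  FD 7: (4,0) -> (11,0) [heading=0, draw]
  FD 9: (11,0) -> (20,0) [heading=0, draw]
  -- iteration 2/2 --
  FD 7: (20,0) -> (27,0) [heading=0, draw]
  FD 9: (27,0) -> (36,0) [heading=0, draw]
]
FD 2: (36,0) -> (38,0) [heading=0, draw]
Final: pos=(38,0), heading=0, 6 segment(s) drawn

Segment endpoints: x in {0, 4, 11, 20, 27, 36, 38}, y in {0}
xmin=0, ymin=0, xmax=38, ymax=0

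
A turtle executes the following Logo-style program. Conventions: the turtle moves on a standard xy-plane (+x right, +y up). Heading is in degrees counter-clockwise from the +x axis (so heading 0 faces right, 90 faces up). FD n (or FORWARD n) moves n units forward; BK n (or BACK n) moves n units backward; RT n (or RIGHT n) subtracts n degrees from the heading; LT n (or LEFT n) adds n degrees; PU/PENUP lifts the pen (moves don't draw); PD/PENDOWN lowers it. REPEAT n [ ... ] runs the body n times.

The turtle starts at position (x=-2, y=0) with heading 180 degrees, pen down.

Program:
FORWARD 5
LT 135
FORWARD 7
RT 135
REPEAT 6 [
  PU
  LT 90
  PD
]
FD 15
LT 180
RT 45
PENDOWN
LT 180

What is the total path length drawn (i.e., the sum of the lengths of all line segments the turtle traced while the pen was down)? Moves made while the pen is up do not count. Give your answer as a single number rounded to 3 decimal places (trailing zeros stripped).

Executing turtle program step by step:
Start: pos=(-2,0), heading=180, pen down
FD 5: (-2,0) -> (-7,0) [heading=180, draw]
LT 135: heading 180 -> 315
FD 7: (-7,0) -> (-2.05,-4.95) [heading=315, draw]
RT 135: heading 315 -> 180
REPEAT 6 [
  -- iteration 1/6 --
  PU: pen up
  LT 90: heading 180 -> 270
  PD: pen down
  -- iteration 2/6 --
  PU: pen up
  LT 90: heading 270 -> 0
  PD: pen down
  -- iteration 3/6 --
  PU: pen up
  LT 90: heading 0 -> 90
  PD: pen down
  -- iteration 4/6 --
  PU: pen up
  LT 90: heading 90 -> 180
  PD: pen down
  -- iteration 5/6 --
  PU: pen up
  LT 90: heading 180 -> 270
  PD: pen down
  -- iteration 6/6 --
  PU: pen up
  LT 90: heading 270 -> 0
  PD: pen down
]
FD 15: (-2.05,-4.95) -> (12.95,-4.95) [heading=0, draw]
LT 180: heading 0 -> 180
RT 45: heading 180 -> 135
PD: pen down
LT 180: heading 135 -> 315
Final: pos=(12.95,-4.95), heading=315, 3 segment(s) drawn

Segment lengths:
  seg 1: (-2,0) -> (-7,0), length = 5
  seg 2: (-7,0) -> (-2.05,-4.95), length = 7
  seg 3: (-2.05,-4.95) -> (12.95,-4.95), length = 15
Total = 27

Answer: 27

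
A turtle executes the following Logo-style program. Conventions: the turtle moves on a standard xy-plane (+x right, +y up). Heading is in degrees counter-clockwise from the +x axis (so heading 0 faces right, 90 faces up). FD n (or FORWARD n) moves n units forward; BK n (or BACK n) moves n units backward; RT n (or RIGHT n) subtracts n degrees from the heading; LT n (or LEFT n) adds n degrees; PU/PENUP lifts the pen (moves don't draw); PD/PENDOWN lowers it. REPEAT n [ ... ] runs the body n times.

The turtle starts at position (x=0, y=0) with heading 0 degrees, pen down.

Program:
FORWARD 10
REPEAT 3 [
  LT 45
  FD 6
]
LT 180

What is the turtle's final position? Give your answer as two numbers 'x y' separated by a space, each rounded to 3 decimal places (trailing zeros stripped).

Executing turtle program step by step:
Start: pos=(0,0), heading=0, pen down
FD 10: (0,0) -> (10,0) [heading=0, draw]
REPEAT 3 [
  -- iteration 1/3 --
  LT 45: heading 0 -> 45
  FD 6: (10,0) -> (14.243,4.243) [heading=45, draw]
  -- iteration 2/3 --
  LT 45: heading 45 -> 90
  FD 6: (14.243,4.243) -> (14.243,10.243) [heading=90, draw]
  -- iteration 3/3 --
  LT 45: heading 90 -> 135
  FD 6: (14.243,10.243) -> (10,14.485) [heading=135, draw]
]
LT 180: heading 135 -> 315
Final: pos=(10,14.485), heading=315, 4 segment(s) drawn

Answer: 10 14.485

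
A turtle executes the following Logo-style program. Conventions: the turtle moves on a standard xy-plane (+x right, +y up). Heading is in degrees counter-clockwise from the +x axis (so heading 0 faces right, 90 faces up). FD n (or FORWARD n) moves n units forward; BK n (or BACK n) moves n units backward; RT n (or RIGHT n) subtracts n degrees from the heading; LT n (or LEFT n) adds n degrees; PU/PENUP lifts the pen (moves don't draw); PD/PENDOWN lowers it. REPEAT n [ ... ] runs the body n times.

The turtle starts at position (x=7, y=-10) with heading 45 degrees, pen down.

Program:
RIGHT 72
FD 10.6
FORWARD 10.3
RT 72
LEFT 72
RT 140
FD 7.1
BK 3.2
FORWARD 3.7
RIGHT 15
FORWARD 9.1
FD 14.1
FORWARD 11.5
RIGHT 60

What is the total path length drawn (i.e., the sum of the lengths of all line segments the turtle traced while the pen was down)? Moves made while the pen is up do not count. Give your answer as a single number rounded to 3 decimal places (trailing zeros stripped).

Answer: 69.6

Derivation:
Executing turtle program step by step:
Start: pos=(7,-10), heading=45, pen down
RT 72: heading 45 -> 333
FD 10.6: (7,-10) -> (16.445,-14.812) [heading=333, draw]
FD 10.3: (16.445,-14.812) -> (25.622,-19.488) [heading=333, draw]
RT 72: heading 333 -> 261
LT 72: heading 261 -> 333
RT 140: heading 333 -> 193
FD 7.1: (25.622,-19.488) -> (18.704,-21.086) [heading=193, draw]
BK 3.2: (18.704,-21.086) -> (21.822,-20.366) [heading=193, draw]
FD 3.7: (21.822,-20.366) -> (18.217,-21.198) [heading=193, draw]
RT 15: heading 193 -> 178
FD 9.1: (18.217,-21.198) -> (9.122,-20.88) [heading=178, draw]
FD 14.1: (9.122,-20.88) -> (-4.969,-20.388) [heading=178, draw]
FD 11.5: (-4.969,-20.388) -> (-16.462,-19.987) [heading=178, draw]
RT 60: heading 178 -> 118
Final: pos=(-16.462,-19.987), heading=118, 8 segment(s) drawn

Segment lengths:
  seg 1: (7,-10) -> (16.445,-14.812), length = 10.6
  seg 2: (16.445,-14.812) -> (25.622,-19.488), length = 10.3
  seg 3: (25.622,-19.488) -> (18.704,-21.086), length = 7.1
  seg 4: (18.704,-21.086) -> (21.822,-20.366), length = 3.2
  seg 5: (21.822,-20.366) -> (18.217,-21.198), length = 3.7
  seg 6: (18.217,-21.198) -> (9.122,-20.88), length = 9.1
  seg 7: (9.122,-20.88) -> (-4.969,-20.388), length = 14.1
  seg 8: (-4.969,-20.388) -> (-16.462,-19.987), length = 11.5
Total = 69.6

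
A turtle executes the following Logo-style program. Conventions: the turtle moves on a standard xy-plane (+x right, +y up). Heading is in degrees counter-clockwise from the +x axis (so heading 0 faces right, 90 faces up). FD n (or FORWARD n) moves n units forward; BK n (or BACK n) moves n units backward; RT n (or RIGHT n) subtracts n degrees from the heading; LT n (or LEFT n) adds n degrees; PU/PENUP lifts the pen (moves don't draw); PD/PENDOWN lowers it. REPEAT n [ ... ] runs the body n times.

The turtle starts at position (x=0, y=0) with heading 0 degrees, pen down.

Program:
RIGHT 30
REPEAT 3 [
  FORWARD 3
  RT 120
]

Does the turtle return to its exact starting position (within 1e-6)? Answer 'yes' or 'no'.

Answer: yes

Derivation:
Executing turtle program step by step:
Start: pos=(0,0), heading=0, pen down
RT 30: heading 0 -> 330
REPEAT 3 [
  -- iteration 1/3 --
  FD 3: (0,0) -> (2.598,-1.5) [heading=330, draw]
  RT 120: heading 330 -> 210
  -- iteration 2/3 --
  FD 3: (2.598,-1.5) -> (0,-3) [heading=210, draw]
  RT 120: heading 210 -> 90
  -- iteration 3/3 --
  FD 3: (0,-3) -> (0,0) [heading=90, draw]
  RT 120: heading 90 -> 330
]
Final: pos=(0,0), heading=330, 3 segment(s) drawn

Start position: (0, 0)
Final position: (0, 0)
Distance = 0; < 1e-6 -> CLOSED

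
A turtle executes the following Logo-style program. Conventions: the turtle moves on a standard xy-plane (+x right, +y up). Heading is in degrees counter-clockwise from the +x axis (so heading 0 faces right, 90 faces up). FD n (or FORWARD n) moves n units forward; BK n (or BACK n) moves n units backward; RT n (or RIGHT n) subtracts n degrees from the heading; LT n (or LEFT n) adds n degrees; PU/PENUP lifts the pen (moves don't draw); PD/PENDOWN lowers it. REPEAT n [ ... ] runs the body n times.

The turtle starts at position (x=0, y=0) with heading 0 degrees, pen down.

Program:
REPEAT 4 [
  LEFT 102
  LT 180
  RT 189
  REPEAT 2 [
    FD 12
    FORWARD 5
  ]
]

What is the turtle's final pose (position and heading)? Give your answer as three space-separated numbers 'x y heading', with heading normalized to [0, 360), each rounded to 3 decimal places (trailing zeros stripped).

Answer: 2.983 3.887 12

Derivation:
Executing turtle program step by step:
Start: pos=(0,0), heading=0, pen down
REPEAT 4 [
  -- iteration 1/4 --
  LT 102: heading 0 -> 102
  LT 180: heading 102 -> 282
  RT 189: heading 282 -> 93
  REPEAT 2 [
    -- iteration 1/2 --
    FD 12: (0,0) -> (-0.628,11.984) [heading=93, draw]
    FD 5: (-0.628,11.984) -> (-0.89,16.977) [heading=93, draw]
    -- iteration 2/2 --
    FD 12: (-0.89,16.977) -> (-1.518,28.96) [heading=93, draw]
    FD 5: (-1.518,28.96) -> (-1.779,33.953) [heading=93, draw]
  ]
  -- iteration 2/4 --
  LT 102: heading 93 -> 195
  LT 180: heading 195 -> 15
  RT 189: heading 15 -> 186
  REPEAT 2 [
    -- iteration 1/2 --
    FD 12: (-1.779,33.953) -> (-13.714,32.699) [heading=186, draw]
    FD 5: (-13.714,32.699) -> (-18.686,32.176) [heading=186, draw]
    -- iteration 2/2 --
    FD 12: (-18.686,32.176) -> (-30.621,30.922) [heading=186, draw]
    FD 5: (-30.621,30.922) -> (-35.593,30.399) [heading=186, draw]
  ]
  -- iteration 3/4 --
  LT 102: heading 186 -> 288
  LT 180: heading 288 -> 108
  RT 189: heading 108 -> 279
  REPEAT 2 [
    -- iteration 1/2 --
    FD 12: (-35.593,30.399) -> (-33.716,18.547) [heading=279, draw]
    FD 5: (-33.716,18.547) -> (-32.934,13.609) [heading=279, draw]
    -- iteration 2/2 --
    FD 12: (-32.934,13.609) -> (-31.057,1.756) [heading=279, draw]
    FD 5: (-31.057,1.756) -> (-30.274,-3.182) [heading=279, draw]
  ]
  -- iteration 4/4 --
  LT 102: heading 279 -> 21
  LT 180: heading 21 -> 201
  RT 189: heading 201 -> 12
  REPEAT 2 [
    -- iteration 1/2 --
    FD 12: (-30.274,-3.182) -> (-18.537,-0.687) [heading=12, draw]
    FD 5: (-18.537,-0.687) -> (-13.646,0.353) [heading=12, draw]
    -- iteration 2/2 --
    FD 12: (-13.646,0.353) -> (-1.908,2.847) [heading=12, draw]
    FD 5: (-1.908,2.847) -> (2.983,3.887) [heading=12, draw]
  ]
]
Final: pos=(2.983,3.887), heading=12, 16 segment(s) drawn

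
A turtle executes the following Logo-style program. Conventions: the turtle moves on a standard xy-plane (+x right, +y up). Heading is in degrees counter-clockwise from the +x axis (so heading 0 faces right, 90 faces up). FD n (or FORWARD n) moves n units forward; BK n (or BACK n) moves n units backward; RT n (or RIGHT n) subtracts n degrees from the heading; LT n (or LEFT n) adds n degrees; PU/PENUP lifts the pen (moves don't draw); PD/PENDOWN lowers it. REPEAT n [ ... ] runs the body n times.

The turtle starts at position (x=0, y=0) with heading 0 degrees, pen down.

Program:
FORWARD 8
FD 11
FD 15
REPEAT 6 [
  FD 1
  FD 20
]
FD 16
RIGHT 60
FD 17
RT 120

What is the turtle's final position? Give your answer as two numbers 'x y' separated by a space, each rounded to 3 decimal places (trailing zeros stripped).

Executing turtle program step by step:
Start: pos=(0,0), heading=0, pen down
FD 8: (0,0) -> (8,0) [heading=0, draw]
FD 11: (8,0) -> (19,0) [heading=0, draw]
FD 15: (19,0) -> (34,0) [heading=0, draw]
REPEAT 6 [
  -- iteration 1/6 --
  FD 1: (34,0) -> (35,0) [heading=0, draw]
  FD 20: (35,0) -> (55,0) [heading=0, draw]
  -- iteration 2/6 --
  FD 1: (55,0) -> (56,0) [heading=0, draw]
  FD 20: (56,0) -> (76,0) [heading=0, draw]
  -- iteration 3/6 --
  FD 1: (76,0) -> (77,0) [heading=0, draw]
  FD 20: (77,0) -> (97,0) [heading=0, draw]
  -- iteration 4/6 --
  FD 1: (97,0) -> (98,0) [heading=0, draw]
  FD 20: (98,0) -> (118,0) [heading=0, draw]
  -- iteration 5/6 --
  FD 1: (118,0) -> (119,0) [heading=0, draw]
  FD 20: (119,0) -> (139,0) [heading=0, draw]
  -- iteration 6/6 --
  FD 1: (139,0) -> (140,0) [heading=0, draw]
  FD 20: (140,0) -> (160,0) [heading=0, draw]
]
FD 16: (160,0) -> (176,0) [heading=0, draw]
RT 60: heading 0 -> 300
FD 17: (176,0) -> (184.5,-14.722) [heading=300, draw]
RT 120: heading 300 -> 180
Final: pos=(184.5,-14.722), heading=180, 17 segment(s) drawn

Answer: 184.5 -14.722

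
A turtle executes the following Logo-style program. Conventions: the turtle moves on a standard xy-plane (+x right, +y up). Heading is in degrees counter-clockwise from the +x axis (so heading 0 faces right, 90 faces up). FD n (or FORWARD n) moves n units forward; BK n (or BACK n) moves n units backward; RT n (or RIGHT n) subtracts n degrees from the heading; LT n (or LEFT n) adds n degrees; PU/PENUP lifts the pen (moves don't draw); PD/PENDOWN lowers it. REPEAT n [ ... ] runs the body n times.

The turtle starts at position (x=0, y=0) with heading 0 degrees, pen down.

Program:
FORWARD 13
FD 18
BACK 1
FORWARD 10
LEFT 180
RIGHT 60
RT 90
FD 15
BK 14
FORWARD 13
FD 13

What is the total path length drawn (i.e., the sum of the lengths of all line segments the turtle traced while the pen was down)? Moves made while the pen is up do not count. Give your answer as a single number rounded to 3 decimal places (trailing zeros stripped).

Executing turtle program step by step:
Start: pos=(0,0), heading=0, pen down
FD 13: (0,0) -> (13,0) [heading=0, draw]
FD 18: (13,0) -> (31,0) [heading=0, draw]
BK 1: (31,0) -> (30,0) [heading=0, draw]
FD 10: (30,0) -> (40,0) [heading=0, draw]
LT 180: heading 0 -> 180
RT 60: heading 180 -> 120
RT 90: heading 120 -> 30
FD 15: (40,0) -> (52.99,7.5) [heading=30, draw]
BK 14: (52.99,7.5) -> (40.866,0.5) [heading=30, draw]
FD 13: (40.866,0.5) -> (52.124,7) [heading=30, draw]
FD 13: (52.124,7) -> (63.383,13.5) [heading=30, draw]
Final: pos=(63.383,13.5), heading=30, 8 segment(s) drawn

Segment lengths:
  seg 1: (0,0) -> (13,0), length = 13
  seg 2: (13,0) -> (31,0), length = 18
  seg 3: (31,0) -> (30,0), length = 1
  seg 4: (30,0) -> (40,0), length = 10
  seg 5: (40,0) -> (52.99,7.5), length = 15
  seg 6: (52.99,7.5) -> (40.866,0.5), length = 14
  seg 7: (40.866,0.5) -> (52.124,7), length = 13
  seg 8: (52.124,7) -> (63.383,13.5), length = 13
Total = 97

Answer: 97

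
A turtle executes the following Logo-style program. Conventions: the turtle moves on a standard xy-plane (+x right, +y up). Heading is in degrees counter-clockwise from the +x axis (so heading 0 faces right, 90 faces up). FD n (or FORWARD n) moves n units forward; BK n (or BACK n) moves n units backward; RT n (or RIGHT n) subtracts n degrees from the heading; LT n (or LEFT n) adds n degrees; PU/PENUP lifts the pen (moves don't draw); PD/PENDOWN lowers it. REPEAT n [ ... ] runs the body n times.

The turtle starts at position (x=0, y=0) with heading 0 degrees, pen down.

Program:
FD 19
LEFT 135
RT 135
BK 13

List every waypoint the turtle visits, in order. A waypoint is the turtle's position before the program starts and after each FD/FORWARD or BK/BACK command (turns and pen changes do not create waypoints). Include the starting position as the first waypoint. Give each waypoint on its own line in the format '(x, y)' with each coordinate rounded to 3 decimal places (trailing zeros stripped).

Executing turtle program step by step:
Start: pos=(0,0), heading=0, pen down
FD 19: (0,0) -> (19,0) [heading=0, draw]
LT 135: heading 0 -> 135
RT 135: heading 135 -> 0
BK 13: (19,0) -> (6,0) [heading=0, draw]
Final: pos=(6,0), heading=0, 2 segment(s) drawn
Waypoints (3 total):
(0, 0)
(19, 0)
(6, 0)

Answer: (0, 0)
(19, 0)
(6, 0)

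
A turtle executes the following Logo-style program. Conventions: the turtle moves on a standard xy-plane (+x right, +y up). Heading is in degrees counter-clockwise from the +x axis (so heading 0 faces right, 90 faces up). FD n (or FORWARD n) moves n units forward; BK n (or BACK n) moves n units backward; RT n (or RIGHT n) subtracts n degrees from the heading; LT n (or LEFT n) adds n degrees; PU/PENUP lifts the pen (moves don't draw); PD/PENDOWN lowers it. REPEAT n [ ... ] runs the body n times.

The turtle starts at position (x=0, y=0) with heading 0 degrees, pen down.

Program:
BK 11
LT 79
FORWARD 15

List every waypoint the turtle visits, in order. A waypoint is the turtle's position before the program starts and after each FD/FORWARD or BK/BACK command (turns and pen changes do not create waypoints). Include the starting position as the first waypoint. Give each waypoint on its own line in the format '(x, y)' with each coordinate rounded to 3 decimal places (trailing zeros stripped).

Answer: (0, 0)
(-11, 0)
(-8.138, 14.724)

Derivation:
Executing turtle program step by step:
Start: pos=(0,0), heading=0, pen down
BK 11: (0,0) -> (-11,0) [heading=0, draw]
LT 79: heading 0 -> 79
FD 15: (-11,0) -> (-8.138,14.724) [heading=79, draw]
Final: pos=(-8.138,14.724), heading=79, 2 segment(s) drawn
Waypoints (3 total):
(0, 0)
(-11, 0)
(-8.138, 14.724)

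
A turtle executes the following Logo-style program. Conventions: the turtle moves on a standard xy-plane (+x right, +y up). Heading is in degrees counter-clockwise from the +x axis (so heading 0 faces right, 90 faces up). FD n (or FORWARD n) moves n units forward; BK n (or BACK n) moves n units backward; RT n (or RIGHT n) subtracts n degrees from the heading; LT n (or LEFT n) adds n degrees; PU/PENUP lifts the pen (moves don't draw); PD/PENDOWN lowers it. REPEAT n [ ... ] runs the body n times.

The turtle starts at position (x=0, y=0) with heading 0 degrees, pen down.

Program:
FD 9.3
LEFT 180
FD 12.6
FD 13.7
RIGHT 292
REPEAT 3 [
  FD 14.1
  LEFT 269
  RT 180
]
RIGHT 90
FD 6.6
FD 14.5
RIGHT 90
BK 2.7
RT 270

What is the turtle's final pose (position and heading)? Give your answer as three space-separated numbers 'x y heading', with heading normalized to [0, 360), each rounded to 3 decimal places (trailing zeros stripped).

Executing turtle program step by step:
Start: pos=(0,0), heading=0, pen down
FD 9.3: (0,0) -> (9.3,0) [heading=0, draw]
LT 180: heading 0 -> 180
FD 12.6: (9.3,0) -> (-3.3,0) [heading=180, draw]
FD 13.7: (-3.3,0) -> (-17,0) [heading=180, draw]
RT 292: heading 180 -> 248
REPEAT 3 [
  -- iteration 1/3 --
  FD 14.1: (-17,0) -> (-22.282,-13.073) [heading=248, draw]
  LT 269: heading 248 -> 157
  RT 180: heading 157 -> 337
  -- iteration 2/3 --
  FD 14.1: (-22.282,-13.073) -> (-9.303,-18.583) [heading=337, draw]
  LT 269: heading 337 -> 246
  RT 180: heading 246 -> 66
  -- iteration 3/3 --
  FD 14.1: (-9.303,-18.583) -> (-3.568,-5.702) [heading=66, draw]
  LT 269: heading 66 -> 335
  RT 180: heading 335 -> 155
]
RT 90: heading 155 -> 65
FD 6.6: (-3.568,-5.702) -> (-0.779,0.28) [heading=65, draw]
FD 14.5: (-0.779,0.28) -> (5.349,13.421) [heading=65, draw]
RT 90: heading 65 -> 335
BK 2.7: (5.349,13.421) -> (2.902,14.563) [heading=335, draw]
RT 270: heading 335 -> 65
Final: pos=(2.902,14.563), heading=65, 9 segment(s) drawn

Answer: 2.902 14.563 65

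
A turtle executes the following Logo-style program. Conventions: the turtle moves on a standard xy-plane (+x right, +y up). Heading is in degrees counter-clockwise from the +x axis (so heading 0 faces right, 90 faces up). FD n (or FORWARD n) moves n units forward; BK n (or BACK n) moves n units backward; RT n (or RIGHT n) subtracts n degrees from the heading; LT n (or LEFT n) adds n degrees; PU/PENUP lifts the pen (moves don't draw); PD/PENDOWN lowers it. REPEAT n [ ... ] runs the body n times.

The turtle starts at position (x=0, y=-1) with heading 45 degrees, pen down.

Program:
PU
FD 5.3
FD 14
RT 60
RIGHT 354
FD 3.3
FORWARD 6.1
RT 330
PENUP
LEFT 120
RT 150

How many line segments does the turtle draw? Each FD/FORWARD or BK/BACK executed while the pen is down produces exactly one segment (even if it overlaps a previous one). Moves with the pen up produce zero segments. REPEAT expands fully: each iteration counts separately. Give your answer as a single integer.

Executing turtle program step by step:
Start: pos=(0,-1), heading=45, pen down
PU: pen up
FD 5.3: (0,-1) -> (3.748,2.748) [heading=45, move]
FD 14: (3.748,2.748) -> (13.647,12.647) [heading=45, move]
RT 60: heading 45 -> 345
RT 354: heading 345 -> 351
FD 3.3: (13.647,12.647) -> (16.907,12.131) [heading=351, move]
FD 6.1: (16.907,12.131) -> (22.931,11.177) [heading=351, move]
RT 330: heading 351 -> 21
PU: pen up
LT 120: heading 21 -> 141
RT 150: heading 141 -> 351
Final: pos=(22.931,11.177), heading=351, 0 segment(s) drawn
Segments drawn: 0

Answer: 0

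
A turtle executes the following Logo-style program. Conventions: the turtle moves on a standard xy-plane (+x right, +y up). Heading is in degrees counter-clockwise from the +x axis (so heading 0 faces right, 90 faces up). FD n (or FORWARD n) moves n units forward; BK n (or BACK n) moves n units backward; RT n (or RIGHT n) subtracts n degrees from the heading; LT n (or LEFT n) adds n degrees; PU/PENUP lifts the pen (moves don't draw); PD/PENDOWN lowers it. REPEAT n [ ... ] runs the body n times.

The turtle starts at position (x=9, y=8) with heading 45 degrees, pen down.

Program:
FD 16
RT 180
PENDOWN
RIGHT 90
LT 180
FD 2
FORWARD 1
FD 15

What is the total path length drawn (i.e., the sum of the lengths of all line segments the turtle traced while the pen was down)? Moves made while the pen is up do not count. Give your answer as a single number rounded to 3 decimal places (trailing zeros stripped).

Executing turtle program step by step:
Start: pos=(9,8), heading=45, pen down
FD 16: (9,8) -> (20.314,19.314) [heading=45, draw]
RT 180: heading 45 -> 225
PD: pen down
RT 90: heading 225 -> 135
LT 180: heading 135 -> 315
FD 2: (20.314,19.314) -> (21.728,17.899) [heading=315, draw]
FD 1: (21.728,17.899) -> (22.435,17.192) [heading=315, draw]
FD 15: (22.435,17.192) -> (33.042,6.586) [heading=315, draw]
Final: pos=(33.042,6.586), heading=315, 4 segment(s) drawn

Segment lengths:
  seg 1: (9,8) -> (20.314,19.314), length = 16
  seg 2: (20.314,19.314) -> (21.728,17.899), length = 2
  seg 3: (21.728,17.899) -> (22.435,17.192), length = 1
  seg 4: (22.435,17.192) -> (33.042,6.586), length = 15
Total = 34

Answer: 34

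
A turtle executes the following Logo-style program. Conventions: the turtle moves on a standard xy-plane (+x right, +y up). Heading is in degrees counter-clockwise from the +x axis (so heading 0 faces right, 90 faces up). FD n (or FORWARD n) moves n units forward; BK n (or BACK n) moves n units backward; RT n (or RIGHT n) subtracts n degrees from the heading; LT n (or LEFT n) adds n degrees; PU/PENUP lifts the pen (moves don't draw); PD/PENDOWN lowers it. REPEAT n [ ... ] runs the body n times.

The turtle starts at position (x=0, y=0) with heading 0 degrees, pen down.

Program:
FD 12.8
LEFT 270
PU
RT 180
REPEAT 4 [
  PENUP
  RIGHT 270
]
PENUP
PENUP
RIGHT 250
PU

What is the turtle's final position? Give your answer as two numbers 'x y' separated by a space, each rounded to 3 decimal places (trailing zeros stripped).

Answer: 12.8 0

Derivation:
Executing turtle program step by step:
Start: pos=(0,0), heading=0, pen down
FD 12.8: (0,0) -> (12.8,0) [heading=0, draw]
LT 270: heading 0 -> 270
PU: pen up
RT 180: heading 270 -> 90
REPEAT 4 [
  -- iteration 1/4 --
  PU: pen up
  RT 270: heading 90 -> 180
  -- iteration 2/4 --
  PU: pen up
  RT 270: heading 180 -> 270
  -- iteration 3/4 --
  PU: pen up
  RT 270: heading 270 -> 0
  -- iteration 4/4 --
  PU: pen up
  RT 270: heading 0 -> 90
]
PU: pen up
PU: pen up
RT 250: heading 90 -> 200
PU: pen up
Final: pos=(12.8,0), heading=200, 1 segment(s) drawn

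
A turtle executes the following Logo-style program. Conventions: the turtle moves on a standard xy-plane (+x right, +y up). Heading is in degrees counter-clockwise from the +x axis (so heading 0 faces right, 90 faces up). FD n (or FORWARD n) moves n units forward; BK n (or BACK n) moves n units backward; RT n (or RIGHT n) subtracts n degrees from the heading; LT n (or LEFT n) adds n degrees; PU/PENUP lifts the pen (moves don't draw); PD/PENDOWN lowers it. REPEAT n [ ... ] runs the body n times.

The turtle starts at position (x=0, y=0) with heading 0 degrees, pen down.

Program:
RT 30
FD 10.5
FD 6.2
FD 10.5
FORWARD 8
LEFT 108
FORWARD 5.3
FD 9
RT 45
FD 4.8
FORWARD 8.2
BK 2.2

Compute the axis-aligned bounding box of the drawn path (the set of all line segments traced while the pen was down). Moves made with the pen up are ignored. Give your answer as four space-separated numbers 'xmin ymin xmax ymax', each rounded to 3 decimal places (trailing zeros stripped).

Answer: 0 -17.6 44.36 3.468

Derivation:
Executing turtle program step by step:
Start: pos=(0,0), heading=0, pen down
RT 30: heading 0 -> 330
FD 10.5: (0,0) -> (9.093,-5.25) [heading=330, draw]
FD 6.2: (9.093,-5.25) -> (14.463,-8.35) [heading=330, draw]
FD 10.5: (14.463,-8.35) -> (23.556,-13.6) [heading=330, draw]
FD 8: (23.556,-13.6) -> (30.484,-17.6) [heading=330, draw]
LT 108: heading 330 -> 78
FD 5.3: (30.484,-17.6) -> (31.586,-12.416) [heading=78, draw]
FD 9: (31.586,-12.416) -> (33.457,-3.612) [heading=78, draw]
RT 45: heading 78 -> 33
FD 4.8: (33.457,-3.612) -> (37.483,-0.998) [heading=33, draw]
FD 8.2: (37.483,-0.998) -> (44.36,3.468) [heading=33, draw]
BK 2.2: (44.36,3.468) -> (42.515,2.27) [heading=33, draw]
Final: pos=(42.515,2.27), heading=33, 9 segment(s) drawn

Segment endpoints: x in {0, 9.093, 14.463, 23.556, 30.484, 31.586, 33.457, 37.483, 42.515, 44.36}, y in {-17.6, -13.6, -12.416, -8.35, -5.25, -3.612, -0.998, 0, 2.27, 3.468}
xmin=0, ymin=-17.6, xmax=44.36, ymax=3.468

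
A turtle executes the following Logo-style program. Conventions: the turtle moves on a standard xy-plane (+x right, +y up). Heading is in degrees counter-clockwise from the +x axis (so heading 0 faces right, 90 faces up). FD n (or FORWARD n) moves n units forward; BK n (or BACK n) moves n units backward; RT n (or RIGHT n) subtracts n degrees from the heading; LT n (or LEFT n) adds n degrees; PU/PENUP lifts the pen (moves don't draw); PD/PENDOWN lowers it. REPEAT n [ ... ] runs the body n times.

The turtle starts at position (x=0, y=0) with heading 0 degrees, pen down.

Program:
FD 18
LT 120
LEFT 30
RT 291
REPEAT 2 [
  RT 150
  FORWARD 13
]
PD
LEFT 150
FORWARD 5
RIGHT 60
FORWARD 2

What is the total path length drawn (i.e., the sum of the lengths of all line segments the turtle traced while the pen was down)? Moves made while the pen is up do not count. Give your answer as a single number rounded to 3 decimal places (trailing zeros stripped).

Executing turtle program step by step:
Start: pos=(0,0), heading=0, pen down
FD 18: (0,0) -> (18,0) [heading=0, draw]
LT 120: heading 0 -> 120
LT 30: heading 120 -> 150
RT 291: heading 150 -> 219
REPEAT 2 [
  -- iteration 1/2 --
  RT 150: heading 219 -> 69
  FD 13: (18,0) -> (22.659,12.137) [heading=69, draw]
  -- iteration 2/2 --
  RT 150: heading 69 -> 279
  FD 13: (22.659,12.137) -> (24.692,-0.703) [heading=279, draw]
]
PD: pen down
LT 150: heading 279 -> 69
FD 5: (24.692,-0.703) -> (26.484,3.964) [heading=69, draw]
RT 60: heading 69 -> 9
FD 2: (26.484,3.964) -> (28.46,4.277) [heading=9, draw]
Final: pos=(28.46,4.277), heading=9, 5 segment(s) drawn

Segment lengths:
  seg 1: (0,0) -> (18,0), length = 18
  seg 2: (18,0) -> (22.659,12.137), length = 13
  seg 3: (22.659,12.137) -> (24.692,-0.703), length = 13
  seg 4: (24.692,-0.703) -> (26.484,3.964), length = 5
  seg 5: (26.484,3.964) -> (28.46,4.277), length = 2
Total = 51

Answer: 51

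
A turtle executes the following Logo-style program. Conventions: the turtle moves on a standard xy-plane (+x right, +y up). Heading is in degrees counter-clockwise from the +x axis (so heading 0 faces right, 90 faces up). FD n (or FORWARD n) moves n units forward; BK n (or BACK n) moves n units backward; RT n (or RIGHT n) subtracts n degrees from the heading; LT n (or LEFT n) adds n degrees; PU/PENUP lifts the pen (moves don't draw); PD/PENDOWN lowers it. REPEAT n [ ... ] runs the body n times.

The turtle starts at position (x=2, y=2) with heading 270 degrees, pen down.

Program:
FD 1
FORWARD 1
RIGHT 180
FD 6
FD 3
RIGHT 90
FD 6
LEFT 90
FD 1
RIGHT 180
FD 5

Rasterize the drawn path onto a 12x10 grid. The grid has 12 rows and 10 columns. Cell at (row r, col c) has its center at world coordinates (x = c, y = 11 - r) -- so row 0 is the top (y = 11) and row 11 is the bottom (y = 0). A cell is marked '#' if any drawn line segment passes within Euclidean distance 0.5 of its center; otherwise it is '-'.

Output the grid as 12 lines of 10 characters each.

Segment 0: (2,2) -> (2,1)
Segment 1: (2,1) -> (2,0)
Segment 2: (2,0) -> (2,6)
Segment 3: (2,6) -> (2,9)
Segment 4: (2,9) -> (8,9)
Segment 5: (8,9) -> (8,10)
Segment 6: (8,10) -> (8,5)

Answer: ----------
--------#-
--#######-
--#-----#-
--#-----#-
--#-----#-
--#-----#-
--#-------
--#-------
--#-------
--#-------
--#-------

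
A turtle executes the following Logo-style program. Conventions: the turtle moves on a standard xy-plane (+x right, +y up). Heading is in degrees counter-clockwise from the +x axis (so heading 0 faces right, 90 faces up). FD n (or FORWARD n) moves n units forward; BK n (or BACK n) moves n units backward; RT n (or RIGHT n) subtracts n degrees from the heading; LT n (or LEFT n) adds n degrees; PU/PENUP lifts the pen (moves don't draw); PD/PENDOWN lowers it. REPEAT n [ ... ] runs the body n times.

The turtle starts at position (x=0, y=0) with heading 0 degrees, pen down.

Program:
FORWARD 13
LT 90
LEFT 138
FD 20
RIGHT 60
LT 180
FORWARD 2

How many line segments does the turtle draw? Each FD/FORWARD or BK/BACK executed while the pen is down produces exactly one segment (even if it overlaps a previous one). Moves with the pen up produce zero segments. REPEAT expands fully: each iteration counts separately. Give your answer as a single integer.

Answer: 3

Derivation:
Executing turtle program step by step:
Start: pos=(0,0), heading=0, pen down
FD 13: (0,0) -> (13,0) [heading=0, draw]
LT 90: heading 0 -> 90
LT 138: heading 90 -> 228
FD 20: (13,0) -> (-0.383,-14.863) [heading=228, draw]
RT 60: heading 228 -> 168
LT 180: heading 168 -> 348
FD 2: (-0.383,-14.863) -> (1.574,-15.279) [heading=348, draw]
Final: pos=(1.574,-15.279), heading=348, 3 segment(s) drawn
Segments drawn: 3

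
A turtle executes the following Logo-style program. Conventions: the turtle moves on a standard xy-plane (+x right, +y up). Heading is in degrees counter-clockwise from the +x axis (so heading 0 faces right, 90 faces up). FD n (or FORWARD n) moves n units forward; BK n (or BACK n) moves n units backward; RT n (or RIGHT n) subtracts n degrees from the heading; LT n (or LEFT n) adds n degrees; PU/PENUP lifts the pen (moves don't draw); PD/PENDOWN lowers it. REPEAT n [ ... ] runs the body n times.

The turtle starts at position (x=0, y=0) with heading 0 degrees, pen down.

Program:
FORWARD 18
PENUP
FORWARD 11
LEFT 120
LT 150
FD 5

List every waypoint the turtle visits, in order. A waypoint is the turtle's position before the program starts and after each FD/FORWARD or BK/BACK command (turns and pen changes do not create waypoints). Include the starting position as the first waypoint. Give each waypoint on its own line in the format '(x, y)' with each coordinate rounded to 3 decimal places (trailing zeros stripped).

Answer: (0, 0)
(18, 0)
(29, 0)
(29, -5)

Derivation:
Executing turtle program step by step:
Start: pos=(0,0), heading=0, pen down
FD 18: (0,0) -> (18,0) [heading=0, draw]
PU: pen up
FD 11: (18,0) -> (29,0) [heading=0, move]
LT 120: heading 0 -> 120
LT 150: heading 120 -> 270
FD 5: (29,0) -> (29,-5) [heading=270, move]
Final: pos=(29,-5), heading=270, 1 segment(s) drawn
Waypoints (4 total):
(0, 0)
(18, 0)
(29, 0)
(29, -5)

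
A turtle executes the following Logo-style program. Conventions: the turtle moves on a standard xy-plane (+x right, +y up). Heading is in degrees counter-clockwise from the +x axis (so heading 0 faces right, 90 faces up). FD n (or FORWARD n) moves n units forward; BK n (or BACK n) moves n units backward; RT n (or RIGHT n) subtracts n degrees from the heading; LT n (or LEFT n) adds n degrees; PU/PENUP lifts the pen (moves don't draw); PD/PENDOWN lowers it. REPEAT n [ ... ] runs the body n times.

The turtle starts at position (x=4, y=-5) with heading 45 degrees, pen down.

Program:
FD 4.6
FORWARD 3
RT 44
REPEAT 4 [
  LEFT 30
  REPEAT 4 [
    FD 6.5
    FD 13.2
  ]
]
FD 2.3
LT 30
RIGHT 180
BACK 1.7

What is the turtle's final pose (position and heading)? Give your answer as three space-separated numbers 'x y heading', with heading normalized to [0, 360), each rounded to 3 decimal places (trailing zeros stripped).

Executing turtle program step by step:
Start: pos=(4,-5), heading=45, pen down
FD 4.6: (4,-5) -> (7.253,-1.747) [heading=45, draw]
FD 3: (7.253,-1.747) -> (9.374,0.374) [heading=45, draw]
RT 44: heading 45 -> 1
REPEAT 4 [
  -- iteration 1/4 --
  LT 30: heading 1 -> 31
  REPEAT 4 [
    -- iteration 1/4 --
    FD 6.5: (9.374,0.374) -> (14.946,3.722) [heading=31, draw]
    FD 13.2: (14.946,3.722) -> (26.26,10.52) [heading=31, draw]
    -- iteration 2/4 --
    FD 6.5: (26.26,10.52) -> (31.832,13.868) [heading=31, draw]
    FD 13.2: (31.832,13.868) -> (43.146,20.667) [heading=31, draw]
    -- iteration 3/4 --
    FD 6.5: (43.146,20.667) -> (48.718,24.014) [heading=31, draw]
    FD 13.2: (48.718,24.014) -> (60.033,30.813) [heading=31, draw]
    -- iteration 4/4 --
    FD 6.5: (60.033,30.813) -> (65.604,34.161) [heading=31, draw]
    FD 13.2: (65.604,34.161) -> (76.919,40.959) [heading=31, draw]
  ]
  -- iteration 2/4 --
  LT 30: heading 31 -> 61
  REPEAT 4 [
    -- iteration 1/4 --
    FD 6.5: (76.919,40.959) -> (80.07,46.644) [heading=61, draw]
    FD 13.2: (80.07,46.644) -> (86.47,58.189) [heading=61, draw]
    -- iteration 2/4 --
    FD 6.5: (86.47,58.189) -> (89.621,63.874) [heading=61, draw]
    FD 13.2: (89.621,63.874) -> (96.02,75.419) [heading=61, draw]
    -- iteration 3/4 --
    FD 6.5: (96.02,75.419) -> (99.172,81.104) [heading=61, draw]
    FD 13.2: (99.172,81.104) -> (105.571,92.649) [heading=61, draw]
    -- iteration 4/4 --
    FD 6.5: (105.571,92.649) -> (108.722,98.334) [heading=61, draw]
    FD 13.2: (108.722,98.334) -> (115.122,109.879) [heading=61, draw]
  ]
  -- iteration 3/4 --
  LT 30: heading 61 -> 91
  REPEAT 4 [
    -- iteration 1/4 --
    FD 6.5: (115.122,109.879) -> (115.008,116.378) [heading=91, draw]
    FD 13.2: (115.008,116.378) -> (114.778,129.576) [heading=91, draw]
    -- iteration 2/4 --
    FD 6.5: (114.778,129.576) -> (114.665,136.075) [heading=91, draw]
    FD 13.2: (114.665,136.075) -> (114.434,149.273) [heading=91, draw]
    -- iteration 3/4 --
    FD 6.5: (114.434,149.273) -> (114.321,155.772) [heading=91, draw]
    FD 13.2: (114.321,155.772) -> (114.09,168.97) [heading=91, draw]
    -- iteration 4/4 --
    FD 6.5: (114.09,168.97) -> (113.977,175.469) [heading=91, draw]
    FD 13.2: (113.977,175.469) -> (113.747,188.667) [heading=91, draw]
  ]
  -- iteration 4/4 --
  LT 30: heading 91 -> 121
  REPEAT 4 [
    -- iteration 1/4 --
    FD 6.5: (113.747,188.667) -> (110.399,194.239) [heading=121, draw]
    FD 13.2: (110.399,194.239) -> (103.6,205.553) [heading=121, draw]
    -- iteration 2/4 --
    FD 6.5: (103.6,205.553) -> (100.253,211.125) [heading=121, draw]
    FD 13.2: (100.253,211.125) -> (93.454,222.439) [heading=121, draw]
    -- iteration 3/4 --
    FD 6.5: (93.454,222.439) -> (90.106,228.011) [heading=121, draw]
    FD 13.2: (90.106,228.011) -> (83.308,239.326) [heading=121, draw]
    -- iteration 4/4 --
    FD 6.5: (83.308,239.326) -> (79.96,244.897) [heading=121, draw]
    FD 13.2: (79.96,244.897) -> (73.162,256.212) [heading=121, draw]
  ]
]
FD 2.3: (73.162,256.212) -> (71.977,258.183) [heading=121, draw]
LT 30: heading 121 -> 151
RT 180: heading 151 -> 331
BK 1.7: (71.977,258.183) -> (70.49,259.007) [heading=331, draw]
Final: pos=(70.49,259.007), heading=331, 36 segment(s) drawn

Answer: 70.49 259.007 331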